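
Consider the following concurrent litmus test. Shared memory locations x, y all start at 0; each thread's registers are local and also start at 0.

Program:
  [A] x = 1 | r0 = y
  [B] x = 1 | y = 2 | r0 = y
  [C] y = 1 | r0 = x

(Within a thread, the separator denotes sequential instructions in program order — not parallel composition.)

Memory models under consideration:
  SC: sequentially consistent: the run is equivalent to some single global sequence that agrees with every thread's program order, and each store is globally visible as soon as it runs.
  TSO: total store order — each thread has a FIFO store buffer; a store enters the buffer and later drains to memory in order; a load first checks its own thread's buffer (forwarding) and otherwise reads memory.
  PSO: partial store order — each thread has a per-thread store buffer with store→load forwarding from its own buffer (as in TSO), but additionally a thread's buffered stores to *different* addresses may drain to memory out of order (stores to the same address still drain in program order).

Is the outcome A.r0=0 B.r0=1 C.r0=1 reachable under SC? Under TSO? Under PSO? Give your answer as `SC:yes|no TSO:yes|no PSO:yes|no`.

outcome vector order: (A.r0,B.r0,C.r0)
SC: 8 outcomes — {(0,1,1), (0,2,1), (1,1,1), (1,2,0), (1,2,1), (2,1,1), (2,2,0), (2,2,1)}
TSO: 12 outcomes — {(0,1,0), (0,1,1), (0,2,0), (0,2,1), (1,1,0), (1,1,1), (1,2,0), (1,2,1), (2,1,0), (2,1,1), (2,2,0), (2,2,1)}
PSO: 12 outcomes — {(0,1,0), (0,1,1), (0,2,0), (0,2,1), (1,1,0), (1,1,1), (1,2,0), (1,2,1), (2,1,0), (2,1,1), (2,2,0), (2,2,1)}
target (0,1,1) ∈ {SC,TSO,PSO}

SC:yes TSO:yes PSO:yes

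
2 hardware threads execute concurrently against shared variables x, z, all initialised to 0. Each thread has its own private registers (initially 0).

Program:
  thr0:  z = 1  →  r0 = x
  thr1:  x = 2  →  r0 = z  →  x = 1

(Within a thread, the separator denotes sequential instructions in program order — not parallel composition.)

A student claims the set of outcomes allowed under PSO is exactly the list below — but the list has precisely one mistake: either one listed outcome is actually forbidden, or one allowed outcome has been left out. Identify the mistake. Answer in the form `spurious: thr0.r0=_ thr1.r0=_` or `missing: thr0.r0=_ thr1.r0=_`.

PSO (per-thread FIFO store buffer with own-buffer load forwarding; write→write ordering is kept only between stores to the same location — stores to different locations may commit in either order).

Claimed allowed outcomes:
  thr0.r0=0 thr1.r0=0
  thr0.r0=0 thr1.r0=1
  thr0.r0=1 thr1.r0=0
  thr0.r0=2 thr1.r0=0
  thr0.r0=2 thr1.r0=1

outcome vector order: (thr0.r0,thr1.r0)
[PSO] allowed = {(0,0) (0,1) (1,0) (1,1) (2,0) (2,1)}
PSO∖claimed = {(1,1)}

missing: thr0.r0=1 thr1.r0=1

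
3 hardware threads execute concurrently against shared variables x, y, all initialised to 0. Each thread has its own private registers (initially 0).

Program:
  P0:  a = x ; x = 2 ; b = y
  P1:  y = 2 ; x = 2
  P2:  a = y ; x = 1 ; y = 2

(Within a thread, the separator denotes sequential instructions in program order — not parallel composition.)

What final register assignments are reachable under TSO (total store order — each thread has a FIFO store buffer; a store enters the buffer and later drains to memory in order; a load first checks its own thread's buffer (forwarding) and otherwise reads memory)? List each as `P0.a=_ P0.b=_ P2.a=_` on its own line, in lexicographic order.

P0.a=0 P0.b=0 P2.a=0
P0.a=0 P0.b=0 P2.a=2
P0.a=0 P0.b=2 P2.a=0
P0.a=0 P0.b=2 P2.a=2
P0.a=1 P0.b=0 P2.a=0
P0.a=1 P0.b=2 P2.a=0
P0.a=1 P0.b=2 P2.a=2
P0.a=2 P0.b=2 P2.a=0
P0.a=2 P0.b=2 P2.a=2

outcome vector order: (P0.a,P0.b,P2.a)
|TSO outcomes| = 9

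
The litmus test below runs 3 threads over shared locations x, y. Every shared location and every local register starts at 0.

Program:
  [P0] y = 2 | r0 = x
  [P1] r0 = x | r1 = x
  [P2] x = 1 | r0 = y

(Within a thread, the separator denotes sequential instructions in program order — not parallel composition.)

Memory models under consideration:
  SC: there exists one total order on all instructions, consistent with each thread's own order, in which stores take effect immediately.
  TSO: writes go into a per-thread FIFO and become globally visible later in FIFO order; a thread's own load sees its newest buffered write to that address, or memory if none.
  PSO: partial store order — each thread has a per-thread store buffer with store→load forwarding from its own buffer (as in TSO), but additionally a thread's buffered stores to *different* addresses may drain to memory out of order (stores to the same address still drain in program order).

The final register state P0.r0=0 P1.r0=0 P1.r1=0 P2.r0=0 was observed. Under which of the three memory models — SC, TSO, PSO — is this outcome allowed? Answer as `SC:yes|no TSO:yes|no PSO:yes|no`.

SC:no TSO:yes PSO:yes

outcome vector order: (P0.r0,P1.r0,P1.r1,P2.r0)
[SC] allowed = {<0 0 0 2>, <0 0 1 2>, <0 1 1 2>, <1 0 0 0>, <1 0 0 2>, <1 0 1 0>, <1 0 1 2>, <1 1 1 0>, <1 1 1 2>}
[TSO] allowed = {<0 0 0 0>, <0 0 0 2>, <0 0 1 0>, <0 0 1 2>, <0 1 1 0>, <0 1 1 2>, <1 0 0 0>, <1 0 0 2>, <1 0 1 0>, <1 0 1 2>, <1 1 1 0>, <1 1 1 2>}
[PSO] allowed = {<0 0 0 0>, <0 0 0 2>, <0 0 1 0>, <0 0 1 2>, <0 1 1 0>, <0 1 1 2>, <1 0 0 0>, <1 0 0 2>, <1 0 1 0>, <1 0 1 2>, <1 1 1 0>, <1 1 1 2>}
target <0 0 0 0> ∈ {TSO,PSO}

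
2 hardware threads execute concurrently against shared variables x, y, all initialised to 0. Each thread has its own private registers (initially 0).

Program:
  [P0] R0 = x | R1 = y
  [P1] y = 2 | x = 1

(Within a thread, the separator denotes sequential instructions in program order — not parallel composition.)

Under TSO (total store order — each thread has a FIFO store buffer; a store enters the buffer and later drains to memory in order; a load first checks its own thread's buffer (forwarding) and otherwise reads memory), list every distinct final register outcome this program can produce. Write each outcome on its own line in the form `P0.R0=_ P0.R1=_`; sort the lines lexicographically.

outcome vector order: (P0.R0,P0.R1)
|TSO outcomes| = 3

P0.R0=0 P0.R1=0
P0.R0=0 P0.R1=2
P0.R0=1 P0.R1=2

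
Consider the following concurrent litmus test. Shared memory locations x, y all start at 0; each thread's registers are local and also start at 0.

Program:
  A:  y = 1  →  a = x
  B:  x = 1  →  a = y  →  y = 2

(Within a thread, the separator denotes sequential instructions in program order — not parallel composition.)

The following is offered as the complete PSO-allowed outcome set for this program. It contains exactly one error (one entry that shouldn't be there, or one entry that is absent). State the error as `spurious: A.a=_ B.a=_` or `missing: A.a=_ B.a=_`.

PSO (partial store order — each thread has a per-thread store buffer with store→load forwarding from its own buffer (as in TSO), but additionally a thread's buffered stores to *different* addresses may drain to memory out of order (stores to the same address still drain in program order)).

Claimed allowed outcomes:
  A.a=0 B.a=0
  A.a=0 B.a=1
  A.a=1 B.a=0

missing: A.a=1 B.a=1

outcome vector order: (A.a,B.a)
under PSO → <0 0>, <0 1>, <1 0>, <1 1>
PSO∖claimed = {<1 1>}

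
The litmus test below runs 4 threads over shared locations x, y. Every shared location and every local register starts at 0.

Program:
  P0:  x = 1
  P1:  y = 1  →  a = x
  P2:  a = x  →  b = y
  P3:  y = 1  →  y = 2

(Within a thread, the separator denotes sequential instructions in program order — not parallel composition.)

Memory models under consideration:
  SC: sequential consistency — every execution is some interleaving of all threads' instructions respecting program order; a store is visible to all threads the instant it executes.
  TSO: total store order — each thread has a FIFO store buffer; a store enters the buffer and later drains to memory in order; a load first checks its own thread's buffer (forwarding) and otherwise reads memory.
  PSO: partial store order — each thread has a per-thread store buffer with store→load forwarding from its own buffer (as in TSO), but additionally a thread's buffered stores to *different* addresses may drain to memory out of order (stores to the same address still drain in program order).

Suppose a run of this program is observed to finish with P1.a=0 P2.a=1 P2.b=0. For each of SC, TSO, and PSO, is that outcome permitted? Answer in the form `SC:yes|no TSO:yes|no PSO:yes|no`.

outcome vector order: (P1.a,P2.a,P2.b)
[SC] allowed = {000 001 002 011 012 100 101 102 110 111 112}
[TSO] allowed = {000 001 002 010 011 012 100 101 102 110 111 112}
[PSO] allowed = {000 001 002 010 011 012 100 101 102 110 111 112}
target 010 ∈ {TSO,PSO}

SC:no TSO:yes PSO:yes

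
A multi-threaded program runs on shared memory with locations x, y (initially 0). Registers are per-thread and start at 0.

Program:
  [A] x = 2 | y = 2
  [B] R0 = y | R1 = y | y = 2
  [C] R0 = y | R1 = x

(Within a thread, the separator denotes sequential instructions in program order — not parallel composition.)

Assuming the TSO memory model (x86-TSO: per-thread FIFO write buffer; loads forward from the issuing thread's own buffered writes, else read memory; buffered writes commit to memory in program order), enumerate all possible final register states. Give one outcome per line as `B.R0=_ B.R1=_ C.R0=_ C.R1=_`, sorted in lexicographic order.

B.R0=0 B.R1=0 C.R0=0 C.R1=0
B.R0=0 B.R1=0 C.R0=0 C.R1=2
B.R0=0 B.R1=0 C.R0=2 C.R1=0
B.R0=0 B.R1=0 C.R0=2 C.R1=2
B.R0=0 B.R1=2 C.R0=0 C.R1=0
B.R0=0 B.R1=2 C.R0=0 C.R1=2
B.R0=0 B.R1=2 C.R0=2 C.R1=2
B.R0=2 B.R1=2 C.R0=0 C.R1=0
B.R0=2 B.R1=2 C.R0=0 C.R1=2
B.R0=2 B.R1=2 C.R0=2 C.R1=2

outcome vector order: (B.R0,B.R1,C.R0,C.R1)
|TSO outcomes| = 10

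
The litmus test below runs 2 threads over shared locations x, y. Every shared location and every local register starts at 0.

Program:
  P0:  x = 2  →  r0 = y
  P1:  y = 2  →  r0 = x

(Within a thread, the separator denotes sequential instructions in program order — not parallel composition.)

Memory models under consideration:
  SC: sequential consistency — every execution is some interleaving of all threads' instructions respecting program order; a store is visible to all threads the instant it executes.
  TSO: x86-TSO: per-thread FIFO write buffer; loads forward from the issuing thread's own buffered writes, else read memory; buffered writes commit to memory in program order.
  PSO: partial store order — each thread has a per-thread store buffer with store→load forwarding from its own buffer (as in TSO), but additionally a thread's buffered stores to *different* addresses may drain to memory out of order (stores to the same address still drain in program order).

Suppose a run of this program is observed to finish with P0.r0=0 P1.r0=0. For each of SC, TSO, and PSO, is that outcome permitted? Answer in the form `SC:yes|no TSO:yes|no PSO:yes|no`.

outcome vector order: (P0.r0,P1.r0)
SC (3): (0,2), (2,0), (2,2)
TSO (4): (0,0), (0,2), (2,0), (2,2)
PSO (4): (0,0), (0,2), (2,0), (2,2)
target (0,0) ∈ {TSO,PSO}

SC:no TSO:yes PSO:yes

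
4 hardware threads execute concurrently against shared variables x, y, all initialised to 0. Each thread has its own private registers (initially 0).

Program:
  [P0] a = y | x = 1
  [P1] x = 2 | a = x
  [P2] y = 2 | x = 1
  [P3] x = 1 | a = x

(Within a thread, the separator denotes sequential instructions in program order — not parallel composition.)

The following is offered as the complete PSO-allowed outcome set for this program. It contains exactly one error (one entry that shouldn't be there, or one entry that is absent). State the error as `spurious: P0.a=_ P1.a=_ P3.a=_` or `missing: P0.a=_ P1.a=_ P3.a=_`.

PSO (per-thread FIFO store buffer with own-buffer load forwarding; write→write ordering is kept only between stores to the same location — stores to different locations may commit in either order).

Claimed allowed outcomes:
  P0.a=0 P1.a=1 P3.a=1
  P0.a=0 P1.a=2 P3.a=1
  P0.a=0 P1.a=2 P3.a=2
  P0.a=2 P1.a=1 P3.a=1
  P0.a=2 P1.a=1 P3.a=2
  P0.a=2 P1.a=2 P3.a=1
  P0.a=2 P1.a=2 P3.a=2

missing: P0.a=0 P1.a=1 P3.a=2

outcome vector order: (P0.a,P1.a,P3.a)
PSO (8): <0 1 1> <0 1 2> <0 2 1> <0 2 2> <2 1 1> <2 1 2> <2 2 1> <2 2 2>
PSO∖claimed = {<0 1 2>}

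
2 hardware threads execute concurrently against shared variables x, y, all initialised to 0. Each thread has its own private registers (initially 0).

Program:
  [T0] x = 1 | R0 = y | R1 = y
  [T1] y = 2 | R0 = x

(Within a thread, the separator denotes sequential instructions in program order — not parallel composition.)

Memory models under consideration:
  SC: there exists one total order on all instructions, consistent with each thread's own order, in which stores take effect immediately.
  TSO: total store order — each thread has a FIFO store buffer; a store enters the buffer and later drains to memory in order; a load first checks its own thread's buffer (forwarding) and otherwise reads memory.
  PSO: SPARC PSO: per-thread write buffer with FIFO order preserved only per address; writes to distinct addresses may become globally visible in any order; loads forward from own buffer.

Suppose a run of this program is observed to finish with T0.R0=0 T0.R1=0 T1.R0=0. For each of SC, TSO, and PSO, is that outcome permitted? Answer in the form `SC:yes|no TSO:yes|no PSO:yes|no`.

SC:no TSO:yes PSO:yes

outcome vector order: (T0.R0,T0.R1,T1.R0)
SC (4): <0 0 1>, <0 2 1>, <2 2 0>, <2 2 1>
TSO (6): <0 0 0>, <0 0 1>, <0 2 0>, <0 2 1>, <2 2 0>, <2 2 1>
PSO (6): <0 0 0>, <0 0 1>, <0 2 0>, <0 2 1>, <2 2 0>, <2 2 1>
target <0 0 0> ∈ {TSO,PSO}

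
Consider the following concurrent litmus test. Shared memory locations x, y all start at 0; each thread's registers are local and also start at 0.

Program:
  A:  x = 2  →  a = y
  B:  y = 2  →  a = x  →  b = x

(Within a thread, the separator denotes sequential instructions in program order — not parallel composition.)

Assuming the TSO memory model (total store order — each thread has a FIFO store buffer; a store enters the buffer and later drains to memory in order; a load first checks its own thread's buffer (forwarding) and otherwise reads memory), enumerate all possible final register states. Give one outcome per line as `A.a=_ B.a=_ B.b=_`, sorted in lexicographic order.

A.a=0 B.a=0 B.b=0
A.a=0 B.a=0 B.b=2
A.a=0 B.a=2 B.b=2
A.a=2 B.a=0 B.b=0
A.a=2 B.a=0 B.b=2
A.a=2 B.a=2 B.b=2

outcome vector order: (A.a,B.a,B.b)
|TSO outcomes| = 6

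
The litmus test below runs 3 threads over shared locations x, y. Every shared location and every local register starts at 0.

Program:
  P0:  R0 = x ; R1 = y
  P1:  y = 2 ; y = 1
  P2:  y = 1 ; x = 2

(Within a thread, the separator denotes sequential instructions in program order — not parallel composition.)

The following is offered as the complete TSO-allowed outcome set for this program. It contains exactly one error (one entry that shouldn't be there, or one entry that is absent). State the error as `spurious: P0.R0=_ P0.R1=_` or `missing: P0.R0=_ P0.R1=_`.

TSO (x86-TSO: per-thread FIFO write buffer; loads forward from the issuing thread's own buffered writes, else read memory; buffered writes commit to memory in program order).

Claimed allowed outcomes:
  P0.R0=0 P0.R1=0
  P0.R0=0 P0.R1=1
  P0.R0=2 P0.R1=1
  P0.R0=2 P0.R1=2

missing: P0.R0=0 P0.R1=2

outcome vector order: (P0.R0,P0.R1)
TSO (5): <0 0>, <0 1>, <0 2>, <2 1>, <2 2>
TSO∖claimed = {<0 2>}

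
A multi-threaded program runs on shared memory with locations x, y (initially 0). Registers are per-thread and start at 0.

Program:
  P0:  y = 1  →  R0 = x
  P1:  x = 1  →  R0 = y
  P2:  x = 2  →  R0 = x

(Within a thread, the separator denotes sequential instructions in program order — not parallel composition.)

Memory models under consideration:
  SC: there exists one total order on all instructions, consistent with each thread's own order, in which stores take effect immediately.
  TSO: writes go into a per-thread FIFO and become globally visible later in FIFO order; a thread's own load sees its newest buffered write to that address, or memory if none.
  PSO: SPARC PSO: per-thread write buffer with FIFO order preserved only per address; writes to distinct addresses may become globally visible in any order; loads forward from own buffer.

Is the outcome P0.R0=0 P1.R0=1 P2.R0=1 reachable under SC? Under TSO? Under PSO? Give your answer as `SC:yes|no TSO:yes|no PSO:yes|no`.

outcome vector order: (P0.R0,P1.R0,P2.R0)
SC (9): 011; 012; 101; 102; 111; 112; 202; 211; 212
TSO (12): 001; 002; 011; 012; 101; 102; 111; 112; 201; 202; 211; 212
PSO (12): 001; 002; 011; 012; 101; 102; 111; 112; 201; 202; 211; 212
target 011 ∈ {SC,TSO,PSO}

SC:yes TSO:yes PSO:yes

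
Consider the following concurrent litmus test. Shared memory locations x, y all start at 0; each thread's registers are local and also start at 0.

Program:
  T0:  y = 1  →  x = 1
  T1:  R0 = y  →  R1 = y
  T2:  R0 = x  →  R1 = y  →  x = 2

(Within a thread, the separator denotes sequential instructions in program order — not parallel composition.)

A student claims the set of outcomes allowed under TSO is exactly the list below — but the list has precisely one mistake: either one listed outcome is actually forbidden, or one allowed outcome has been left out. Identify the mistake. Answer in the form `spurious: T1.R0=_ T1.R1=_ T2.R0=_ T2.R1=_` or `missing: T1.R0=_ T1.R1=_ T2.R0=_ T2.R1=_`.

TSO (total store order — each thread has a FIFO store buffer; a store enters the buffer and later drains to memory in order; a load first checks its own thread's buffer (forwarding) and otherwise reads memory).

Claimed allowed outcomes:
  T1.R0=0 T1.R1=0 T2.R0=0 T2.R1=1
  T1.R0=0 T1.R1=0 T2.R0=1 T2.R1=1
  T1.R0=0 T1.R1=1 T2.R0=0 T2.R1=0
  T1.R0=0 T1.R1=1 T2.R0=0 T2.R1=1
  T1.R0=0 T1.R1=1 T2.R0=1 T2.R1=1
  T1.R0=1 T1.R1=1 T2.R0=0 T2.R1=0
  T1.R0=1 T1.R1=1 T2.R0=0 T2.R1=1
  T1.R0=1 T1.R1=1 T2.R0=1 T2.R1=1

outcome vector order: (T1.R0,T1.R1,T2.R0,T2.R1)
TSO (9): 0000 0001 0011 0100 0101 0111 1100 1101 1111
TSO∖claimed = {0000}

missing: T1.R0=0 T1.R1=0 T2.R0=0 T2.R1=0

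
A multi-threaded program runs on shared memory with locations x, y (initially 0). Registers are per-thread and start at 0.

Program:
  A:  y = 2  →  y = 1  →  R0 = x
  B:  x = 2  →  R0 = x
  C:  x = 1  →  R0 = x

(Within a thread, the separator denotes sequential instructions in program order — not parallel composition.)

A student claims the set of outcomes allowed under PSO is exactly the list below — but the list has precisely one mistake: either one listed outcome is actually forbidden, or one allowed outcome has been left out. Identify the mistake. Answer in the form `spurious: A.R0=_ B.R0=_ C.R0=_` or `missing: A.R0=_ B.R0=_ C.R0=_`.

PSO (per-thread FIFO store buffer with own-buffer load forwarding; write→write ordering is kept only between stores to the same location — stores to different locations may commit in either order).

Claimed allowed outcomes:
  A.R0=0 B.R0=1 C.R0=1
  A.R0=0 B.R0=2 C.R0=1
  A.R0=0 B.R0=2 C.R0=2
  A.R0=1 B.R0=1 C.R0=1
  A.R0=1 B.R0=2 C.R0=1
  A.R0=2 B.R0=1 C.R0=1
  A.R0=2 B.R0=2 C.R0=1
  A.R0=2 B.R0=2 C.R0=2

missing: A.R0=1 B.R0=2 C.R0=2

outcome vector order: (A.R0,B.R0,C.R0)
PSO: 9 outcomes — {011; 021; 022; 111; 121; 122; 211; 221; 222}
PSO∖claimed = {122}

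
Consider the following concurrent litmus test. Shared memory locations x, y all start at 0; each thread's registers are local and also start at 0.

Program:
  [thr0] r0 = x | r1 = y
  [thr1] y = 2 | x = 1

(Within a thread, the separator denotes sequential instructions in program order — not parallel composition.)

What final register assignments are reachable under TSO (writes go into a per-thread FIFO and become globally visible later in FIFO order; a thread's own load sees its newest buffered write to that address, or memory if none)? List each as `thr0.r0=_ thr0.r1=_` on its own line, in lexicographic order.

outcome vector order: (thr0.r0,thr0.r1)
|TSO outcomes| = 3

thr0.r0=0 thr0.r1=0
thr0.r0=0 thr0.r1=2
thr0.r0=1 thr0.r1=2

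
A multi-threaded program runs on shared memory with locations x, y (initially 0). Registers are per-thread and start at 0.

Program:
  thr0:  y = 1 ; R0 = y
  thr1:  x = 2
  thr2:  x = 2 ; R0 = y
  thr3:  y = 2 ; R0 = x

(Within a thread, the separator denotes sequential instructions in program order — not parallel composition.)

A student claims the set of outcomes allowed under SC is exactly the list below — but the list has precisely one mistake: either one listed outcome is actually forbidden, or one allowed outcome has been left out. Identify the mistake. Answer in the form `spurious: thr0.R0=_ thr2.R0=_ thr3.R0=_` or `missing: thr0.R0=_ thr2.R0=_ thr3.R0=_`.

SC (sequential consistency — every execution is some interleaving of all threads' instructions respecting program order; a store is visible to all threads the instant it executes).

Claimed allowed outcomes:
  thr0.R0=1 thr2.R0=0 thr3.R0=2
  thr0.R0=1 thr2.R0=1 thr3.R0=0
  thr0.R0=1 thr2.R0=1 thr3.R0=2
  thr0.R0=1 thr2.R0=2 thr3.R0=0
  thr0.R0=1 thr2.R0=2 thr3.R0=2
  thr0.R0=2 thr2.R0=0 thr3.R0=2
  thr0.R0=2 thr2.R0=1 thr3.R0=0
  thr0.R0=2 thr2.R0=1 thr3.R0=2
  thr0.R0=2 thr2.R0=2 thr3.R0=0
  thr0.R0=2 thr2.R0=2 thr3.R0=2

outcome vector order: (thr0.R0,thr2.R0,thr3.R0)
[SC] allowed = {1/0/2; 1/1/0; 1/1/2; 1/2/0; 1/2/2; 2/0/2; 2/1/2; 2/2/0; 2/2/2}
claimed∖SC = {2/1/0}

spurious: thr0.R0=2 thr2.R0=1 thr3.R0=0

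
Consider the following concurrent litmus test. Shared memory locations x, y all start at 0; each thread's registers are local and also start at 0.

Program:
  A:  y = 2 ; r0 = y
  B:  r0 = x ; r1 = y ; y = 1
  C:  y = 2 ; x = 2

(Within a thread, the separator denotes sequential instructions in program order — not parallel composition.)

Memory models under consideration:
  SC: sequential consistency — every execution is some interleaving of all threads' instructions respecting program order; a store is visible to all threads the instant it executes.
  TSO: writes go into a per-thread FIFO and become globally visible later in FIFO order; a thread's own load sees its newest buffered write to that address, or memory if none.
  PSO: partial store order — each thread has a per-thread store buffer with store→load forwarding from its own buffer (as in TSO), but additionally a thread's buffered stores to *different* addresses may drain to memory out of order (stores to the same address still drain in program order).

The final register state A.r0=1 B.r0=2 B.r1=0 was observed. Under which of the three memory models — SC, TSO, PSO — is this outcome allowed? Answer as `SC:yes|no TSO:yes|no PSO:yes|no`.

outcome vector order: (A.r0,B.r0,B.r1)
under SC → 100; 102; 122; 200; 202; 222
under TSO → 100; 102; 122; 200; 202; 222
under PSO → 100; 102; 120; 122; 200; 202; 220; 222
target 120 ∈ {PSO}

SC:no TSO:no PSO:yes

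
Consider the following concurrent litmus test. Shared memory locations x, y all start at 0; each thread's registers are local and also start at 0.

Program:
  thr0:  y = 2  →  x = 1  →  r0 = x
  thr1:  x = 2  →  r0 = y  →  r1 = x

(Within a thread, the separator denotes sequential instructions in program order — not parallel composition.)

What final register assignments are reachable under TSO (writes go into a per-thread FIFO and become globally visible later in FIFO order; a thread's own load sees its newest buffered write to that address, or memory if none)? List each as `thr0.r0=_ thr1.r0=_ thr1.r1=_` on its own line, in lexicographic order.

thr0.r0=1 thr1.r0=0 thr1.r1=1
thr0.r0=1 thr1.r0=0 thr1.r1=2
thr0.r0=1 thr1.r0=2 thr1.r1=1
thr0.r0=1 thr1.r0=2 thr1.r1=2
thr0.r0=2 thr1.r0=0 thr1.r1=2
thr0.r0=2 thr1.r0=2 thr1.r1=2

outcome vector order: (thr0.r0,thr1.r0,thr1.r1)
|TSO outcomes| = 6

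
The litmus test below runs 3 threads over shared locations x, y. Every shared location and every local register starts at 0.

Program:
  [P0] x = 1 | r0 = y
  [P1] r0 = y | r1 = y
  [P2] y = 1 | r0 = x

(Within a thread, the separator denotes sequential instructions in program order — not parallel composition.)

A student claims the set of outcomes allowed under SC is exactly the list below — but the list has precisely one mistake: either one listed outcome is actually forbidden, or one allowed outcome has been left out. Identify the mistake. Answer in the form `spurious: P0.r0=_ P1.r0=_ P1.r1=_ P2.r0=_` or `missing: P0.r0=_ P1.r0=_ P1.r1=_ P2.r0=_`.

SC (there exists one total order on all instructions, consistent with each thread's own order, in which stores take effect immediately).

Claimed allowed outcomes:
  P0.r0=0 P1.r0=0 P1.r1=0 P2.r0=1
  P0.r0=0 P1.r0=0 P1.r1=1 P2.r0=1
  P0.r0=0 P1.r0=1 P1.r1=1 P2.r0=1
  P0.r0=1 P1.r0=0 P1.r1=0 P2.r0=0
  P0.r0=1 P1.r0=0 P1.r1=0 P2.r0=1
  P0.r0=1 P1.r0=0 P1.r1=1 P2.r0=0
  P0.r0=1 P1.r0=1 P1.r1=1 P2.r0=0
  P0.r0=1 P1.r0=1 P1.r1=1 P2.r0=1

missing: P0.r0=1 P1.r0=0 P1.r1=1 P2.r0=1

outcome vector order: (P0.r0,P1.r0,P1.r1,P2.r0)
SC (9): (0,0,0,1); (0,0,1,1); (0,1,1,1); (1,0,0,0); (1,0,0,1); (1,0,1,0); (1,0,1,1); (1,1,1,0); (1,1,1,1)
SC∖claimed = {(1,0,1,1)}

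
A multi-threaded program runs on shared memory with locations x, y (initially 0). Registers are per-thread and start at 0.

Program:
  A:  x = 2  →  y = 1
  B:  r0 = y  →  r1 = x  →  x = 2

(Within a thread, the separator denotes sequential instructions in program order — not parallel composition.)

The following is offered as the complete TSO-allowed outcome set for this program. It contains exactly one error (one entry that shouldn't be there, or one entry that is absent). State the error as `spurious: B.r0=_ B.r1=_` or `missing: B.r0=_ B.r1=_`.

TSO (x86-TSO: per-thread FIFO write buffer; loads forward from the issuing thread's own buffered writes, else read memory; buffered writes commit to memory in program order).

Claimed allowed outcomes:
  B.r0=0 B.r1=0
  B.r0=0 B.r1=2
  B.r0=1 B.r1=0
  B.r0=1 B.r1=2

spurious: B.r0=1 B.r1=0

outcome vector order: (B.r0,B.r1)
under TSO → 0/0, 0/2, 1/2
claimed∖TSO = {1/0}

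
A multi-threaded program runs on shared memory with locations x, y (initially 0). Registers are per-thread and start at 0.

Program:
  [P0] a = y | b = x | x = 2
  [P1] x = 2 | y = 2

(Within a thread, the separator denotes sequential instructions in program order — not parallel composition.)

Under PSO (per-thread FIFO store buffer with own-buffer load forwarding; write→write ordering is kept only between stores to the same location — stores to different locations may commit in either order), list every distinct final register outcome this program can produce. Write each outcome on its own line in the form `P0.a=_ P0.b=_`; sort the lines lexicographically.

P0.a=0 P0.b=0
P0.a=0 P0.b=2
P0.a=2 P0.b=0
P0.a=2 P0.b=2

outcome vector order: (P0.a,P0.b)
|PSO outcomes| = 4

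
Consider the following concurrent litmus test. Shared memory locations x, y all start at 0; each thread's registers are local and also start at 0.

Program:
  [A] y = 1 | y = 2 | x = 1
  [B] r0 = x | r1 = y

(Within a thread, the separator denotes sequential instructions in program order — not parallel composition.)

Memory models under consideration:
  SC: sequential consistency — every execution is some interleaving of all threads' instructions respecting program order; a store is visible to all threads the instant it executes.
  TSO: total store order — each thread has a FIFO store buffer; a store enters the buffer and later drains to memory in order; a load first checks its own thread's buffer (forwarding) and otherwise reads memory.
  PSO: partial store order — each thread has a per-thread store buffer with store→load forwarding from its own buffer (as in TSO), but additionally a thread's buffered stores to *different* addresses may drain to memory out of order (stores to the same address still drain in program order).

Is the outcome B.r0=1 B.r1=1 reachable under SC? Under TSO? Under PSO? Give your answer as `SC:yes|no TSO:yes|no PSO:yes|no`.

SC:no TSO:no PSO:yes

outcome vector order: (B.r0,B.r1)
SC (4): 00, 01, 02, 12
TSO (4): 00, 01, 02, 12
PSO (6): 00, 01, 02, 10, 11, 12
target 11 ∈ {PSO}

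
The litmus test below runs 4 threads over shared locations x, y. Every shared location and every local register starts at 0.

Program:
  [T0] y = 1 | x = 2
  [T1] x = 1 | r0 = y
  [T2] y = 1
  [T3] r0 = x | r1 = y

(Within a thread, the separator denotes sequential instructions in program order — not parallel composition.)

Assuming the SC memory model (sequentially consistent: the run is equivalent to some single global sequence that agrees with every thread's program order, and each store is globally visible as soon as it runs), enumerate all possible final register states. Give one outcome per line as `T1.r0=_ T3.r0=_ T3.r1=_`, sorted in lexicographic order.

outcome vector order: (T1.r0,T3.r0,T3.r1)
|SC outcomes| = 10

T1.r0=0 T3.r0=0 T3.r1=0
T1.r0=0 T3.r0=0 T3.r1=1
T1.r0=0 T3.r0=1 T3.r1=0
T1.r0=0 T3.r0=1 T3.r1=1
T1.r0=0 T3.r0=2 T3.r1=1
T1.r0=1 T3.r0=0 T3.r1=0
T1.r0=1 T3.r0=0 T3.r1=1
T1.r0=1 T3.r0=1 T3.r1=0
T1.r0=1 T3.r0=1 T3.r1=1
T1.r0=1 T3.r0=2 T3.r1=1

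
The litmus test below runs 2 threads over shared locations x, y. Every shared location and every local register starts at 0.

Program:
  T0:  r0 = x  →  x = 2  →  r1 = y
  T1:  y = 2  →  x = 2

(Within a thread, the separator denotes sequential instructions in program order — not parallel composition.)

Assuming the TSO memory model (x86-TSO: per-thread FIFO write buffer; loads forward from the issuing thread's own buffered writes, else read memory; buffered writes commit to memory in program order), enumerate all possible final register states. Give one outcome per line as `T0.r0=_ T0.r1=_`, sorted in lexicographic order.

T0.r0=0 T0.r1=0
T0.r0=0 T0.r1=2
T0.r0=2 T0.r1=2

outcome vector order: (T0.r0,T0.r1)
|TSO outcomes| = 3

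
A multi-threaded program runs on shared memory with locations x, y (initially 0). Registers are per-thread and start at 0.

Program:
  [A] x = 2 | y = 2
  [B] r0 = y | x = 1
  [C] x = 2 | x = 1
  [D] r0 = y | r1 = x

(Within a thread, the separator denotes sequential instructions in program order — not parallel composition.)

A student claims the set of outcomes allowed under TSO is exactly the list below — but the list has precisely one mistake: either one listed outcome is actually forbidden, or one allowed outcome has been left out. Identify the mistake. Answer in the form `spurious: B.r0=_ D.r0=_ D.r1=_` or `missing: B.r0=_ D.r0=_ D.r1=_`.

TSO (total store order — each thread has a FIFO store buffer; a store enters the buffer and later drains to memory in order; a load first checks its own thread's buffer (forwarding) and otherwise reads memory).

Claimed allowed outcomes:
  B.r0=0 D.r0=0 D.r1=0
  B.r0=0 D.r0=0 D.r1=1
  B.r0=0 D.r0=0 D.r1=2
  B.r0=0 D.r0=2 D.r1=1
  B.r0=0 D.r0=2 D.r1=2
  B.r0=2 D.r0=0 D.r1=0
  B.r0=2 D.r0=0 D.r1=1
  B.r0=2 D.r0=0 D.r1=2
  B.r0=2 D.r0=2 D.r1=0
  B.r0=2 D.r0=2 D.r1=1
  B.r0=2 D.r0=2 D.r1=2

outcome vector order: (B.r0,D.r0,D.r1)
[TSO] allowed = {(0,0,0) (0,0,1) (0,0,2) (0,2,1) (0,2,2) (2,0,0) (2,0,1) (2,0,2) (2,2,1) (2,2,2)}
claimed∖TSO = {(2,2,0)}

spurious: B.r0=2 D.r0=2 D.r1=0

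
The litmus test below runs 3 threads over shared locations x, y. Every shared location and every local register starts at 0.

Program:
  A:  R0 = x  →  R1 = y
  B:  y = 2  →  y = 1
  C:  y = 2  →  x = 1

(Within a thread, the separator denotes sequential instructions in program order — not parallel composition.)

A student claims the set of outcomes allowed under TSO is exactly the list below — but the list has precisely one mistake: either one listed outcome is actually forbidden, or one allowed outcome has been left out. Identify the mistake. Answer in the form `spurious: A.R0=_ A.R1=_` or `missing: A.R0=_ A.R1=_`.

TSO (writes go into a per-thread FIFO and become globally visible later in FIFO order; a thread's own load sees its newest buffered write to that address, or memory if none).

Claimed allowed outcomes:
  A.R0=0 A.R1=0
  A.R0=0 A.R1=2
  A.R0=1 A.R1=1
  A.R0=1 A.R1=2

outcome vector order: (A.R0,A.R1)
TSO (5): 0/0; 0/1; 0/2; 1/1; 1/2
TSO∖claimed = {0/1}

missing: A.R0=0 A.R1=1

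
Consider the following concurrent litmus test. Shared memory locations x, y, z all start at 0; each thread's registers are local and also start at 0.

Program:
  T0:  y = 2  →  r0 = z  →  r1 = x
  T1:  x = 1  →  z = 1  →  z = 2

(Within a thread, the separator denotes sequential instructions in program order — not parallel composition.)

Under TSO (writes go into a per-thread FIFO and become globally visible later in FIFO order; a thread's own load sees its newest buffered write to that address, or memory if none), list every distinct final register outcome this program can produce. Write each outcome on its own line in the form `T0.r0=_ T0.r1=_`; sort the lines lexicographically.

T0.r0=0 T0.r1=0
T0.r0=0 T0.r1=1
T0.r0=1 T0.r1=1
T0.r0=2 T0.r1=1

outcome vector order: (T0.r0,T0.r1)
|TSO outcomes| = 4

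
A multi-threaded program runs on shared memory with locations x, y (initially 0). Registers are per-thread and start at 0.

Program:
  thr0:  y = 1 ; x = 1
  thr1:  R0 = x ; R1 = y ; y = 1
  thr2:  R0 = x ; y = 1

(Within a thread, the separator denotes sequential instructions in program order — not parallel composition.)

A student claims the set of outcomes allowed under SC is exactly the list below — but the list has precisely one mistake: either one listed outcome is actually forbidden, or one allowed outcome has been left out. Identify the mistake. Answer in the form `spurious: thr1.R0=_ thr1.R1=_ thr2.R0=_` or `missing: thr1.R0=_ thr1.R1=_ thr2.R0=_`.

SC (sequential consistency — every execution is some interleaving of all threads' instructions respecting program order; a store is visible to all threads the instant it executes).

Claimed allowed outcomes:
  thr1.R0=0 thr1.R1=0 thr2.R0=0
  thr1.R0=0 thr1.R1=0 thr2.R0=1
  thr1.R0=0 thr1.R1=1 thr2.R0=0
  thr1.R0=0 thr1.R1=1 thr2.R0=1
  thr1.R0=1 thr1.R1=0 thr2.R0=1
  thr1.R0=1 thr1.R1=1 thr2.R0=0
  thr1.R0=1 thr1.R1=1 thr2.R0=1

outcome vector order: (thr1.R0,thr1.R1,thr2.R0)
SC: 6 outcomes — {0/0/0 0/0/1 0/1/0 0/1/1 1/1/0 1/1/1}
claimed∖SC = {1/0/1}

spurious: thr1.R0=1 thr1.R1=0 thr2.R0=1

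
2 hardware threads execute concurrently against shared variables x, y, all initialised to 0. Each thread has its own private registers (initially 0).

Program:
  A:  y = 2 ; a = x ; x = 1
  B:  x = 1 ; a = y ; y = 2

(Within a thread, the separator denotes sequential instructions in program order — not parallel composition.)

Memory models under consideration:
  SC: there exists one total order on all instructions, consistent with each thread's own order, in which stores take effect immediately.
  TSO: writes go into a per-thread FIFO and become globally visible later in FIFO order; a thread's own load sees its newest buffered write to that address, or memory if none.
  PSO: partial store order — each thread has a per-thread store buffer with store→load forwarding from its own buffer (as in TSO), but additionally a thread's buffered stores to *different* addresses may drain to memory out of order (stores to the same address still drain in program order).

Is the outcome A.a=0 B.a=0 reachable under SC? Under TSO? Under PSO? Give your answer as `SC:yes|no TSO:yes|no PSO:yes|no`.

outcome vector order: (A.a,B.a)
SC: 3 outcomes — {<0 2>; <1 0>; <1 2>}
TSO: 4 outcomes — {<0 0>; <0 2>; <1 0>; <1 2>}
PSO: 4 outcomes — {<0 0>; <0 2>; <1 0>; <1 2>}
target <0 0> ∈ {TSO,PSO}

SC:no TSO:yes PSO:yes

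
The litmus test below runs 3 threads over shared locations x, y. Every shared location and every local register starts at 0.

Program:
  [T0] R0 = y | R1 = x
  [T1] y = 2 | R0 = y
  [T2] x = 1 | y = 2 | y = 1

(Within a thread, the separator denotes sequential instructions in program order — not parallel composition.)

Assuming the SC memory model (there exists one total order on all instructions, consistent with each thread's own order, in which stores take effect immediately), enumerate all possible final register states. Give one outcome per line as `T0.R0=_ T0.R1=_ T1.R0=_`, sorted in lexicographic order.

T0.R0=0 T0.R1=0 T1.R0=1
T0.R0=0 T0.R1=0 T1.R0=2
T0.R0=0 T0.R1=1 T1.R0=1
T0.R0=0 T0.R1=1 T1.R0=2
T0.R0=1 T0.R1=1 T1.R0=1
T0.R0=1 T0.R1=1 T1.R0=2
T0.R0=2 T0.R1=0 T1.R0=1
T0.R0=2 T0.R1=0 T1.R0=2
T0.R0=2 T0.R1=1 T1.R0=1
T0.R0=2 T0.R1=1 T1.R0=2

outcome vector order: (T0.R0,T0.R1,T1.R0)
|SC outcomes| = 10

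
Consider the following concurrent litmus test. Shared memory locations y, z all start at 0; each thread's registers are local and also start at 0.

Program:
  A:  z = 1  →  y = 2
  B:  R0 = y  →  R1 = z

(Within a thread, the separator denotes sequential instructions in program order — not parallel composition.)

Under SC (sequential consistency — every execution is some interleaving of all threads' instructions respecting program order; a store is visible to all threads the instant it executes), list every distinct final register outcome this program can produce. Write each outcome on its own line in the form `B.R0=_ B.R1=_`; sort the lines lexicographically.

B.R0=0 B.R1=0
B.R0=0 B.R1=1
B.R0=2 B.R1=1

outcome vector order: (B.R0,B.R1)
|SC outcomes| = 3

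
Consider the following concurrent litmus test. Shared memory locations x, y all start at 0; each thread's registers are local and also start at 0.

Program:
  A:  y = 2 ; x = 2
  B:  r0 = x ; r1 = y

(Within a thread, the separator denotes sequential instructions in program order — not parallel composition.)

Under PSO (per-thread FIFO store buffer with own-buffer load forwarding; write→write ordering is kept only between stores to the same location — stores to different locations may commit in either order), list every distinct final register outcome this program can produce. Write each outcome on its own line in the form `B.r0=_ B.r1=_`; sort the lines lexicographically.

outcome vector order: (B.r0,B.r1)
|PSO outcomes| = 4

B.r0=0 B.r1=0
B.r0=0 B.r1=2
B.r0=2 B.r1=0
B.r0=2 B.r1=2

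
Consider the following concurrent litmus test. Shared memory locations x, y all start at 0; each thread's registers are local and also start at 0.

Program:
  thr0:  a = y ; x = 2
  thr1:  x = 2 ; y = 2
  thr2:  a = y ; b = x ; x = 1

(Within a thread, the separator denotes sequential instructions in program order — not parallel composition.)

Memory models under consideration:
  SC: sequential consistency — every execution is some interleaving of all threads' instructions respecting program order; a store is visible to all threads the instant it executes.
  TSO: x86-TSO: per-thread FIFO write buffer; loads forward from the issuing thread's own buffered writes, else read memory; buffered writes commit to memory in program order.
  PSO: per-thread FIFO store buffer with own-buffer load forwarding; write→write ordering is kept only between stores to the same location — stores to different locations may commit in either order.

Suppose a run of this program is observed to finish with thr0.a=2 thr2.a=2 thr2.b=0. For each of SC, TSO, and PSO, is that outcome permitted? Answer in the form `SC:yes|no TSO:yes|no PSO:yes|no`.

SC:no TSO:no PSO:yes

outcome vector order: (thr0.a,thr2.a,thr2.b)
under SC → (0,0,0); (0,0,2); (0,2,2); (2,0,0); (2,0,2); (2,2,2)
under TSO → (0,0,0); (0,0,2); (0,2,2); (2,0,0); (2,0,2); (2,2,2)
under PSO → (0,0,0); (0,0,2); (0,2,0); (0,2,2); (2,0,0); (2,0,2); (2,2,0); (2,2,2)
target (2,2,0) ∈ {PSO}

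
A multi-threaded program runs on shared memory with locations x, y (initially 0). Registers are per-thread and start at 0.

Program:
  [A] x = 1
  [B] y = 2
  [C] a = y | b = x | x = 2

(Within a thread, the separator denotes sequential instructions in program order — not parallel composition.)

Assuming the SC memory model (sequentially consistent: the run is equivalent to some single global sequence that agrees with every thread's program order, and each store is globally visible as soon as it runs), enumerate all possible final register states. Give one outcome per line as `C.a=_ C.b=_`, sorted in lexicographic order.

outcome vector order: (C.a,C.b)
|SC outcomes| = 4

C.a=0 C.b=0
C.a=0 C.b=1
C.a=2 C.b=0
C.a=2 C.b=1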